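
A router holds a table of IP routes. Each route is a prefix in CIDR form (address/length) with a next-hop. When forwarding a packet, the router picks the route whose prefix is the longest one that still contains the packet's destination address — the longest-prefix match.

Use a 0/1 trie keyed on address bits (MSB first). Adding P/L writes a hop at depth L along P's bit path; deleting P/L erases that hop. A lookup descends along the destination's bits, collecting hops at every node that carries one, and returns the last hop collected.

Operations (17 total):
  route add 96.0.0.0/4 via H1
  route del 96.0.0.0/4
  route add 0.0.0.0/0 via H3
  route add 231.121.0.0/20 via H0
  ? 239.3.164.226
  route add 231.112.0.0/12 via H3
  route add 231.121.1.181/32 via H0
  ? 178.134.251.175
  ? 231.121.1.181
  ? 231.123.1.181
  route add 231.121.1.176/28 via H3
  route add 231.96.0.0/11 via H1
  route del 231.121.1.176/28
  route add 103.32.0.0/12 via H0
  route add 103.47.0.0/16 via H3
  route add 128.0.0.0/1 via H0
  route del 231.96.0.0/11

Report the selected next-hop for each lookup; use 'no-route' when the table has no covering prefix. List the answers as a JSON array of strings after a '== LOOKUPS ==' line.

Process each operation:
  + 96.0.0.0/4 (H1) depth=4
  del 96.0.0.0/4 (clear depth 4)
  + 0.0.0.0/0 (H3) depth=0
  + 231.121.0.0/20 (H0) depth=20
  lookup 239.3.164.226: bits 1110 walk d0:H3→d1:-→d2:-→d3:-→d4:- -> H3
  + 231.112.0.0/12 (H3) depth=12
  + 231.121.1.181/32 (H0) depth=32
  lookup 178.134.251.175: bits 1 walk d0:H3→d1:- -> H3
  lookup 231.121.1.181: bits 11100111011110010000000110110101 walk d0:H3→d1:-→d2:-→d3:-→d4:-→d5:-→d6:-→d7:-→d8:-→d9:-→d10:-→d11:-→d12:H3→d13:-→d14:-→d15:-→d16:-→d17:-→d18:-→d19:-→d20:H0→d21:-→d22:-→d23:-→d24:-→d25:-→d26:-→d27:-→d28:-→d29:-→d30:-→d31:-→d32:H0 -> H0
  lookup 231.123.1.181: bits 11100111011110 walk d0:H3→d1:-→d2:-→d3:-→d4:-→d5:-→d6:-→d7:-→d8:-→d9:-→d10:-→d11:-→d12:H3→d13:-→d14:- -> H3
  + 231.121.1.176/28 (H3) depth=28
  + 231.96.0.0/11 (H1) depth=11
  del 231.121.1.176/28 (clear depth 28)
  + 103.32.0.0/12 (H0) depth=12
  + 103.47.0.0/16 (H3) depth=16
  + 128.0.0.0/1 (H0) depth=1
  del 231.96.0.0/11 (clear depth 11)

== LOOKUPS ==
["H3","H3","H0","H3"]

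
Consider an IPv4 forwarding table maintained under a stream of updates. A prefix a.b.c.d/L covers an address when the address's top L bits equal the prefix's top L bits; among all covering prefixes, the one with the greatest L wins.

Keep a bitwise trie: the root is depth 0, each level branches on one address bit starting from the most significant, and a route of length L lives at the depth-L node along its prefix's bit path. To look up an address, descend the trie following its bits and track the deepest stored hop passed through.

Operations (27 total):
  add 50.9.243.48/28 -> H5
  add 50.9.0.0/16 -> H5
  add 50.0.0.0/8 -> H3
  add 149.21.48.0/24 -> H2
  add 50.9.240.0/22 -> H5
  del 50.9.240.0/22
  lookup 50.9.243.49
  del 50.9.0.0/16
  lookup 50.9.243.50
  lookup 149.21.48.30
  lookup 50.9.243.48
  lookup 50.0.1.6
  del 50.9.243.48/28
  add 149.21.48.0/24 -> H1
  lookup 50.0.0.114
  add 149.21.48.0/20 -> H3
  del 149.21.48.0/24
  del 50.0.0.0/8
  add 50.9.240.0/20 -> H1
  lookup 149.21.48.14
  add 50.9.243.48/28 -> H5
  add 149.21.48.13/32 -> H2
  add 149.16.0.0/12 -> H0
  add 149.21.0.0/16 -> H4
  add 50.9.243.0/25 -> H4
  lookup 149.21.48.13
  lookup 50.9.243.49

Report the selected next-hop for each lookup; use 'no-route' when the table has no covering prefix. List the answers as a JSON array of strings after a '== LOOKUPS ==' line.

Process each operation:
  + 50.9.243.48/28 (H5) depth=28
  + 50.9.0.0/16 (H5) depth=16
  + 50.0.0.0/8 (H3) depth=8
  + 149.21.48.0/24 (H2) depth=24
  + 50.9.240.0/22 (H5) depth=22
  del 50.9.240.0/22 (clear depth 22)
  lookup 50.9.243.49: bits 0011001000001001111100110011 walk d0:-→d1:-→d2:-→d3:-→d4:-→d5:-→d6:-→d7:-→d8:H3→d9:-→d10:-→d11:-→d12:-→d13:-→d14:-→d15:-→d16:H5→d17:-→d18:-→d19:-→d20:-→d21:-→d22:-→d23:-→d24:-→d25:-→d26:-→d27:-→d28:H5 -> H5
  del 50.9.0.0/16 (clear depth 16)
  lookup 50.9.243.50: bits 0011001000001001111100110011 walk d0:-→d1:-→d2:-→d3:-→d4:-→d5:-→d6:-→d7:-→d8:H3→d9:-→d10:-→d11:-→d12:-→d13:-→d14:-→d15:-→d16:-→d17:-→d18:-→d19:-→d20:-→d21:-→d22:-→d23:-→d24:-→d25:-→d26:-→d27:-→d28:H5 -> H5
  lookup 149.21.48.30: bits 100101010001010100110000 walk d0:-→d1:-→d2:-→d3:-→d4:-→d5:-→d6:-→d7:-→d8:-→d9:-→d10:-→d11:-→d12:-→d13:-→d14:-→d15:-→d16:-→d17:-→d18:-→d19:-→d20:-→d21:-→d22:-→d23:-→d24:H2 -> H2
  lookup 50.9.243.48: bits 0011001000001001111100110011 walk d0:-→d1:-→d2:-→d3:-→d4:-→d5:-→d6:-→d7:-→d8:H3→d9:-→d10:-→d11:-→d12:-→d13:-→d14:-→d15:-→d16:-→d17:-→d18:-→d19:-→d20:-→d21:-→d22:-→d23:-→d24:-→d25:-→d26:-→d27:-→d28:H5 -> H5
  lookup 50.0.1.6: bits 001100100000 walk d0:-→d1:-→d2:-→d3:-→d4:-→d5:-→d6:-→d7:-→d8:H3→d9:-→d10:-→d11:-→d12:- -> H3
  del 50.9.243.48/28 (clear depth 28)
  + 149.21.48.0/24 (H1) depth=24
  lookup 50.0.0.114: bits 001100100000 walk d0:-→d1:-→d2:-→d3:-→d4:-→d5:-→d6:-→d7:-→d8:H3→d9:-→d10:-→d11:-→d12:- -> H3
  + 149.21.48.0/20 (H3) depth=20
  del 149.21.48.0/24 (clear depth 24)
  del 50.0.0.0/8 (clear depth 8)
  + 50.9.240.0/20 (H1) depth=20
  lookup 149.21.48.14: bits 100101010001010100110000 walk d0:-→d1:-→d2:-→d3:-→d4:-→d5:-→d6:-→d7:-→d8:-→d9:-→d10:-→d11:-→d12:-→d13:-→d14:-→d15:-→d16:-→d17:-→d18:-→d19:-→d20:H3→d21:-→d22:-→d23:-→d24:- -> H3
  + 50.9.243.48/28 (H5) depth=28
  + 149.21.48.13/32 (H2) depth=32
  + 149.16.0.0/12 (H0) depth=12
  + 149.21.0.0/16 (H4) depth=16
  + 50.9.243.0/25 (H4) depth=25
  lookup 149.21.48.13: bits 10010101000101010011000000001101 walk d0:-→d1:-→d2:-→d3:-→d4:-→d5:-→d6:-→d7:-→d8:-→d9:-→d10:-→d11:-→d12:H0→d13:-→d14:-→d15:-→d16:H4→d17:-→d18:-→d19:-→d20:H3→d21:-→d22:-→d23:-→d24:-→d25:-→d26:-→d27:-→d28:-→d29:-→d30:-→d31:-→d32:H2 -> H2
  lookup 50.9.243.49: bits 0011001000001001111100110011 walk d0:-→d1:-→d2:-→d3:-→d4:-→d5:-→d6:-→d7:-→d8:-→d9:-→d10:-→d11:-→d12:-→d13:-→d14:-→d15:-→d16:-→d17:-→d18:-→d19:-→d20:H1→d21:-→d22:-→d23:-→d24:-→d25:H4→d26:-→d27:-→d28:H5 -> H5

== LOOKUPS ==
["H5","H5","H2","H5","H3","H3","H3","H2","H5"]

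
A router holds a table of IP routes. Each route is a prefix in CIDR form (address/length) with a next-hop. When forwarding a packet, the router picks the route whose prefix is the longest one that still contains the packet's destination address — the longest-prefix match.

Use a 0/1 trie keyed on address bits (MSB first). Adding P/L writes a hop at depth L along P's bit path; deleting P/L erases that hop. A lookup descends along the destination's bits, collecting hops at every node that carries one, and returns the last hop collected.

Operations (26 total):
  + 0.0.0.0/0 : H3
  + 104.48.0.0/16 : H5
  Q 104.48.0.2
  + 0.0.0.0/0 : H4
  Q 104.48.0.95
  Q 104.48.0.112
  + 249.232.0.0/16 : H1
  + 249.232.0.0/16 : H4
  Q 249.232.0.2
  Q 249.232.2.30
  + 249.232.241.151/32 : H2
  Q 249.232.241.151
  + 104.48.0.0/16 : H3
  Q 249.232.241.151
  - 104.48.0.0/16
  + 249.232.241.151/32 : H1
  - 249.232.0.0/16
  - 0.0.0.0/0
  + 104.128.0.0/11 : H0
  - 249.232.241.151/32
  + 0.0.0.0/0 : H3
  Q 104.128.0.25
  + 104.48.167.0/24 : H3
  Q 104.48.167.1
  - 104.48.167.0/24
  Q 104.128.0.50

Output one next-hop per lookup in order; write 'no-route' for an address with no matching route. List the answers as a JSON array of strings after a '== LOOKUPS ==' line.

Process each operation:
  + 0.0.0.0/0 (H3) depth=0
  + 104.48.0.0/16 (H5) depth=16
  ? 104.48.0.2  path d0:H3→d1:-→d2:-→d3:-→d4:-→d5:-→d6:-→d7:-→d8:-→d9:-→d10:-→d11:-→d12:-→d13:-→d14:-→d15:-→d16:H5  best=H5
  + 0.0.0.0/0 (H4) depth=0
  ? 104.48.0.95  path d0:H4→d1:-→d2:-→d3:-→d4:-→d5:-→d6:-→d7:-→d8:-→d9:-→d10:-→d11:-→d12:-→d13:-→d14:-→d15:-→d16:H5  best=H5
  ? 104.48.0.112  path d0:H4→d1:-→d2:-→d3:-→d4:-→d5:-→d6:-→d7:-→d8:-→d9:-→d10:-→d11:-→d12:-→d13:-→d14:-→d15:-→d16:H5  best=H5
  + 249.232.0.0/16 (H1) depth=16
  + 249.232.0.0/16 (H4) depth=16
  ? 249.232.0.2  path d0:H4→d1:-→d2:-→d3:-→d4:-→d5:-→d6:-→d7:-→d8:-→d9:-→d10:-→d11:-→d12:-→d13:-→d14:-→d15:-→d16:H4  best=H4
  ? 249.232.2.30  path d0:H4→d1:-→d2:-→d3:-→d4:-→d5:-→d6:-→d7:-→d8:-→d9:-→d10:-→d11:-→d12:-→d13:-→d14:-→d15:-→d16:H4  best=H4
  + 249.232.241.151/32 (H2) depth=32
  ? 249.232.241.151  path d0:H4→d1:-→d2:-→d3:-→d4:-→d5:-→d6:-→d7:-→d8:-→d9:-→d10:-→d11:-→d12:-→d13:-→d14:-→d15:-→d16:H4→d17:-→d18:-→d19:-→d20:-→d21:-→d22:-→d23:-→d24:-→d25:-→d26:-→d27:-→d28:-→d29:-→d30:-→d31:-→d32:H2  best=H2
  + 104.48.0.0/16 (H3) depth=16
  ? 249.232.241.151  path d0:H4→d1:-→d2:-→d3:-→d4:-→d5:-→d6:-→d7:-→d8:-→d9:-→d10:-→d11:-→d12:-→d13:-→d14:-→d15:-→d16:H4→d17:-→d18:-→d19:-→d20:-→d21:-→d22:-→d23:-→d24:-→d25:-→d26:-→d27:-→d28:-→d29:-→d30:-→d31:-→d32:H2  best=H2
  del 104.48.0.0/16 (clear depth 16)
  + 249.232.241.151/32 (H1) depth=32
  del 249.232.0.0/16 (clear depth 16)
  del 0.0.0.0/0 (clear depth 0)
  + 104.128.0.0/11 (H0) depth=11
  del 249.232.241.151/32 (clear depth 32)
  + 0.0.0.0/0 (H3) depth=0
  ? 104.128.0.25  path d0:H3→d1:-→d2:-→d3:-→d4:-→d5:-→d6:-→d7:-→d8:-→d9:-→d10:-→d11:H0  best=H0
  + 104.48.167.0/24 (H3) depth=24
  ? 104.48.167.1  path d0:H3→d1:-→d2:-→d3:-→d4:-→d5:-→d6:-→d7:-→d8:-→d9:-→d10:-→d11:-→d12:-→d13:-→d14:-→d15:-→d16:-→d17:-→d18:-→d19:-→d20:-→d21:-→d22:-→d23:-→d24:H3  best=H3
  del 104.48.167.0/24 (clear depth 24)
  ? 104.128.0.50  path d0:H3→d1:-→d2:-→d3:-→d4:-→d5:-→d6:-→d7:-→d8:-→d9:-→d10:-→d11:H0  best=H0

== LOOKUPS ==
["H5","H5","H5","H4","H4","H2","H2","H0","H3","H0"]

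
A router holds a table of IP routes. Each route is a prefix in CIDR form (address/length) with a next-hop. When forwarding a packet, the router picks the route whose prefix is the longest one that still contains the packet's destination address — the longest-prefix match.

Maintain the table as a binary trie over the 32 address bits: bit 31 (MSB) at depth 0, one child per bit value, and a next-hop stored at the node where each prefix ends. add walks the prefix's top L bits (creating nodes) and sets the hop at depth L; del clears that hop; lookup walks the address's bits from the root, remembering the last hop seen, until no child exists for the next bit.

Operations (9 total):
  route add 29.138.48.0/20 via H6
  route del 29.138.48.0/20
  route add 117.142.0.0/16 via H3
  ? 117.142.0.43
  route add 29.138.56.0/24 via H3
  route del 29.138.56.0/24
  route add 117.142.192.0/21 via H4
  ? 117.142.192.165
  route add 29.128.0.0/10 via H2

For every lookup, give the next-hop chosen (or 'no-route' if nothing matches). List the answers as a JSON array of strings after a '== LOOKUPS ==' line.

Trace:
  add 29.138.48.0/20 -> H6 at depth 20
  - 29.138.48.0/20 clear@20
  add 117.142.0.0/16 -> H3 at depth 16
  lookup 117.142.0.43: bits 0111010110001110 walk d0:-→d1:-→d2:-→d3:-→d4:-→d5:-→d6:-→d7:-→d8:-→d9:-→d10:-→d11:-→d12:-→d13:-→d14:-→d15:-→d16:H3 -> H3
  add 29.138.56.0/24 -> H3 at depth 24
  - 29.138.56.0/24 clear@24
  add 117.142.192.0/21 -> H4 at depth 21
  lookup 117.142.192.165: bits 011101011000111011000 walk d0:-→d1:-→d2:-→d3:-→d4:-→d5:-→d6:-→d7:-→d8:-→d9:-→d10:-→d11:-→d12:-→d13:-→d14:-→d15:-→d16:H3→d17:-→d18:-→d19:-→d20:-→d21:H4 -> H4
  add 29.128.0.0/10 -> H2 at depth 10

== LOOKUPS ==
["H3","H4"]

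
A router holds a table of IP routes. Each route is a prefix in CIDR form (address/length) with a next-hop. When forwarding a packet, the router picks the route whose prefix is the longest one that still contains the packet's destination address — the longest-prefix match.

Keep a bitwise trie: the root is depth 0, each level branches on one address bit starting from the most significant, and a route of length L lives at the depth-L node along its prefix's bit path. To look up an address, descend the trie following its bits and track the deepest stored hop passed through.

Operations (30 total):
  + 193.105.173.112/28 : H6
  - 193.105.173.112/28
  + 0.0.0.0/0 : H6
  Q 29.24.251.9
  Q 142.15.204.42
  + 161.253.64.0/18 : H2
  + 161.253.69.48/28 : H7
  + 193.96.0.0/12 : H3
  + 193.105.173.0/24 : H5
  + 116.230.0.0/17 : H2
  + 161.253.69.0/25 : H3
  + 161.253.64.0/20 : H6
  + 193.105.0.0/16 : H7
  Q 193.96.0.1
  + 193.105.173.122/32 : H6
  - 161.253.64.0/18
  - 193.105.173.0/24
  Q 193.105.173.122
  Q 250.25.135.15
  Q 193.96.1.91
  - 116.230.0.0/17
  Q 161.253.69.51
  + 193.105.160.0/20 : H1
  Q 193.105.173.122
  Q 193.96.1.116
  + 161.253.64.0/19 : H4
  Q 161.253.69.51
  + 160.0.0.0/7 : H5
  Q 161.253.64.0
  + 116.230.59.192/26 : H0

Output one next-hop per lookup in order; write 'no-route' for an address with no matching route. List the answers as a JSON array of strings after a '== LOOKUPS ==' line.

Trace:
  add 193.105.173.112/28 -> H6 at depth 28
  - 193.105.173.112/28 clear@28
  add 0.0.0.0/0 -> H6 at depth 0
  Q 29.24.251.9: descend ε ; hops seen [H6] ; pick H6
  Q 142.15.204.42: descend 1 ; hops seen [H6] ; pick H6
  add 161.253.64.0/18 -> H2 at depth 18
  add 161.253.69.48/28 -> H7 at depth 28
  add 193.96.0.0/12 -> H3 at depth 12
  add 193.105.173.0/24 -> H5 at depth 24
  add 116.230.0.0/17 -> H2 at depth 17
  add 161.253.69.0/25 -> H3 at depth 25
  add 161.253.64.0/20 -> H6 at depth 20
  add 193.105.0.0/16 -> H7 at depth 16
  Q 193.96.0.1: descend 110000010110 ; hops seen [H6,H3] ; pick H3
  add 193.105.173.122/32 -> H6 at depth 32
  - 161.253.64.0/18 clear@18
  - 193.105.173.0/24 clear@24
  Q 193.105.173.122: descend 11000001011010011010110101111010 ; hops seen [H6,H3,H7,H6] ; pick H6
  Q 250.25.135.15: descend 11 ; hops seen [H6] ; pick H6
  Q 193.96.1.91: descend 110000010110 ; hops seen [H6,H3] ; pick H3
  - 116.230.0.0/17 clear@17
  Q 161.253.69.51: descend 1010000111111101010001010011 ; hops seen [H6,H6,H3,H7] ; pick H7
  add 193.105.160.0/20 -> H1 at depth 20
  Q 193.105.173.122: descend 11000001011010011010110101111010 ; hops seen [H6,H3,H7,H1,H6] ; pick H6
  Q 193.96.1.116: descend 110000010110 ; hops seen [H6,H3] ; pick H3
  add 161.253.64.0/19 -> H4 at depth 19
  Q 161.253.69.51: descend 1010000111111101010001010011 ; hops seen [H6,H4,H6,H3,H7] ; pick H7
  add 160.0.0.0/7 -> H5 at depth 7
  Q 161.253.64.0: descend 101000011111110101000 ; hops seen [H6,H5,H4,H6] ; pick H6
  add 116.230.59.192/26 -> H0 at depth 26

== LOOKUPS ==
["H6","H6","H3","H6","H6","H3","H7","H6","H3","H7","H6"]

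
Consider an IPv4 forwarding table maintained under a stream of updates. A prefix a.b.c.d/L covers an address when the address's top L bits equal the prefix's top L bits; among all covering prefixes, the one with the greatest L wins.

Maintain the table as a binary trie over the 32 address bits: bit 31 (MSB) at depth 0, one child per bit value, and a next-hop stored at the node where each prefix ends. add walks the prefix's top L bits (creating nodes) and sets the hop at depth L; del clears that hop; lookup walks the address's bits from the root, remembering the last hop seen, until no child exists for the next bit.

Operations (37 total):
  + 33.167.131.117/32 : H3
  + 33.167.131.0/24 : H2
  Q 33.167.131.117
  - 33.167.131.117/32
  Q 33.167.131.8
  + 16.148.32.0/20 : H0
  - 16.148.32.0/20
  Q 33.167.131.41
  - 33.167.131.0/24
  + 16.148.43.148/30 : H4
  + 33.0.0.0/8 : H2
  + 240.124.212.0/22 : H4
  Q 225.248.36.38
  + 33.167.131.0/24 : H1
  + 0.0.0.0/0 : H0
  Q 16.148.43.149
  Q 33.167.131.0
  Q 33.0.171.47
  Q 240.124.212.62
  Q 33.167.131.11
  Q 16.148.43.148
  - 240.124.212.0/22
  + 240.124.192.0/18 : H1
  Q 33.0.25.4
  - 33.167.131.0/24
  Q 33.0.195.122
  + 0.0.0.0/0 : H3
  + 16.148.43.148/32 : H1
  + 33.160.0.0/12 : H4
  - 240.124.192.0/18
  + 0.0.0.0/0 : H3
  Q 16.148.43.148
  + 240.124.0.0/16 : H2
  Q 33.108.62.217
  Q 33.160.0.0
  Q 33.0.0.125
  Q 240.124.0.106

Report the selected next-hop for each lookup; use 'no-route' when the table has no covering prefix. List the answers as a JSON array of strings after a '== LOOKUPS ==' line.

Trace:
  + 33.167.131.117/32 (H3) depth=32
  + 33.167.131.0/24 (H2) depth=24
  lookup 33.167.131.117: bits 00100001101001111000001101110101 walk d0:-→d1:-→d2:-→d3:-→d4:-→d5:-→d6:-→d7:-→d8:-→d9:-→d10:-→d11:-→d12:-→d13:-→d14:-→d15:-→d16:-→d17:-→d18:-→d19:-→d20:-→d21:-→d22:-→d23:-→d24:H2→d25:-→d26:-→d27:-→d28:-→d29:-→d30:-→d31:-→d32:H3 -> H3
  del 33.167.131.117/32 (clear depth 32)
  lookup 33.167.131.8: bits 0010000110100111100000110 walk d0:-→d1:-→d2:-→d3:-→d4:-→d5:-→d6:-→d7:-→d8:-→d9:-→d10:-→d11:-→d12:-→d13:-→d14:-→d15:-→d16:-→d17:-→d18:-→d19:-→d20:-→d21:-→d22:-→d23:-→d24:H2→d25:- -> H2
  + 16.148.32.0/20 (H0) depth=20
  del 16.148.32.0/20 (clear depth 20)
  lookup 33.167.131.41: bits 0010000110100111100000110 walk d0:-→d1:-→d2:-→d3:-→d4:-→d5:-→d6:-→d7:-→d8:-→d9:-→d10:-→d11:-→d12:-→d13:-→d14:-→d15:-→d16:-→d17:-→d18:-→d19:-→d20:-→d21:-→d22:-→d23:-→d24:H2→d25:- -> H2
  del 33.167.131.0/24 (clear depth 24)
  + 16.148.43.148/30 (H4) depth=30
  + 33.0.0.0/8 (H2) depth=8
  + 240.124.212.0/22 (H4) depth=22
  lookup 225.248.36.38: bits 111 walk d0:-→d1:-→d2:-→d3:- -> no-route
  + 33.167.131.0/24 (H1) depth=24
  + 0.0.0.0/0 (H0) depth=0
  lookup 16.148.43.149: bits 000100001001010000101011100101 walk d0:H0→d1:-→d2:-→d3:-→d4:-→d5:-→d6:-→d7:-→d8:-→d9:-→d10:-→d11:-→d12:-→d13:-→d14:-→d15:-→d16:-→d17:-→d18:-→d19:-→d20:-→d21:-→d22:-→d23:-→d24:-→d25:-→d26:-→d27:-→d28:-→d29:-→d30:H4 -> H4
  lookup 33.167.131.0: bits 0010000110100111100000110 walk d0:H0→d1:-→d2:-→d3:-→d4:-→d5:-→d6:-→d7:-→d8:H2→d9:-→d10:-→d11:-→d12:-→d13:-→d14:-→d15:-→d16:-→d17:-→d18:-→d19:-→d20:-→d21:-→d22:-→d23:-→d24:H1→d25:- -> H1
  lookup 33.0.171.47: bits 00100001 walk d0:H0→d1:-→d2:-→d3:-→d4:-→d5:-→d6:-→d7:-→d8:H2 -> H2
  lookup 240.124.212.62: bits 1111000001111100110101 walk d0:H0→d1:-→d2:-→d3:-→d4:-→d5:-→d6:-→d7:-→d8:-→d9:-→d10:-→d11:-→d12:-→d13:-→d14:-→d15:-→d16:-→d17:-→d18:-→d19:-→d20:-→d21:-→d22:H4 -> H4
  lookup 33.167.131.11: bits 0010000110100111100000110 walk d0:H0→d1:-→d2:-→d3:-→d4:-→d5:-→d6:-→d7:-→d8:H2→d9:-→d10:-→d11:-→d12:-→d13:-→d14:-→d15:-→d16:-→d17:-→d18:-→d19:-→d20:-→d21:-→d22:-→d23:-→d24:H1→d25:- -> H1
  lookup 16.148.43.148: bits 000100001001010000101011100101 walk d0:H0→d1:-→d2:-→d3:-→d4:-→d5:-→d6:-→d7:-→d8:-→d9:-→d10:-→d11:-→d12:-→d13:-→d14:-→d15:-→d16:-→d17:-→d18:-→d19:-→d20:-→d21:-→d22:-→d23:-→d24:-→d25:-→d26:-→d27:-→d28:-→d29:-→d30:H4 -> H4
  del 240.124.212.0/22 (clear depth 22)
  + 240.124.192.0/18 (H1) depth=18
  lookup 33.0.25.4: bits 00100001 walk d0:H0→d1:-→d2:-→d3:-→d4:-→d5:-→d6:-→d7:-→d8:H2 -> H2
  del 33.167.131.0/24 (clear depth 24)
  lookup 33.0.195.122: bits 00100001 walk d0:H0→d1:-→d2:-→d3:-→d4:-→d5:-→d6:-→d7:-→d8:H2 -> H2
  + 0.0.0.0/0 (H3) depth=0
  + 16.148.43.148/32 (H1) depth=32
  + 33.160.0.0/12 (H4) depth=12
  del 240.124.192.0/18 (clear depth 18)
  + 0.0.0.0/0 (H3) depth=0
  lookup 16.148.43.148: bits 00010000100101000010101110010100 walk d0:H3→d1:-→d2:-→d3:-→d4:-→d5:-→d6:-→d7:-→d8:-→d9:-→d10:-→d11:-→d12:-→d13:-→d14:-→d15:-→d16:-→d17:-→d18:-→d19:-→d20:-→d21:-→d22:-→d23:-→d24:-→d25:-→d26:-→d27:-→d28:-→d29:-→d30:H4→d31:-→d32:H1 -> H1
  + 240.124.0.0/16 (H2) depth=16
  lookup 33.108.62.217: bits 00100001 walk d0:H3→d1:-→d2:-→d3:-→d4:-→d5:-→d6:-→d7:-→d8:H2 -> H2
  lookup 33.160.0.0: bits 0010000110100 walk d0:H3→d1:-→d2:-→d3:-→d4:-→d5:-→d6:-→d7:-→d8:H2→d9:-→d10:-→d11:-→d12:H4→d13:- -> H4
  lookup 33.0.0.125: bits 00100001 walk d0:H3→d1:-→d2:-→d3:-→d4:-→d5:-→d6:-→d7:-→d8:H2 -> H2
  lookup 240.124.0.106: bits 1111000001111100 walk d0:H3→d1:-→d2:-→d3:-→d4:-→d5:-→d6:-→d7:-→d8:-→d9:-→d10:-→d11:-→d12:-→d13:-→d14:-→d15:-→d16:H2 -> H2

== LOOKUPS ==
["H3","H2","H2","no-route","H4","H1","H2","H4","H1","H4","H2","H2","H1","H2","H4","H2","H2"]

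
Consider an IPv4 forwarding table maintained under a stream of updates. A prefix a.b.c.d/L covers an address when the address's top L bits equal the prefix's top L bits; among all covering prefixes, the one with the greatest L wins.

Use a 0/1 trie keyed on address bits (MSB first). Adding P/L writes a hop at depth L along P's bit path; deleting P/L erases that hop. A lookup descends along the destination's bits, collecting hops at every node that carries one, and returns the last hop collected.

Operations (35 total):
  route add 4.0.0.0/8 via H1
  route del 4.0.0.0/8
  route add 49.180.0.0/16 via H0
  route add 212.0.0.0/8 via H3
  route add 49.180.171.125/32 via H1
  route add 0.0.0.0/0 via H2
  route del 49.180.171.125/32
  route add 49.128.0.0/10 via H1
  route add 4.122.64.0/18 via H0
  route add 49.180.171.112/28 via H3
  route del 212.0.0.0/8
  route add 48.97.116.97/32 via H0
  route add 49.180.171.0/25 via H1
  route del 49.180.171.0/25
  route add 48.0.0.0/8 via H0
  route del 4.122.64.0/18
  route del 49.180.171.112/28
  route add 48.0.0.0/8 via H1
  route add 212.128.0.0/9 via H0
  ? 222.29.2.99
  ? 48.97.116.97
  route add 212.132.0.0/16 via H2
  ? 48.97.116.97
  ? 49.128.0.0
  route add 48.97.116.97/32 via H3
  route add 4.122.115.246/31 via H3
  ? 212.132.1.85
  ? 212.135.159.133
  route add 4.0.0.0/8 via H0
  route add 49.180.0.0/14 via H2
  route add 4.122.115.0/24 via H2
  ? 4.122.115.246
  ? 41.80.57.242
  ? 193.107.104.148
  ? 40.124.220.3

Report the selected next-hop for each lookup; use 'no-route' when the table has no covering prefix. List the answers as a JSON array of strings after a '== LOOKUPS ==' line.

Apply in order:
  + 4.0.0.0/8 (H1) depth=8
  del 4.0.0.0/8 (clear depth 8)
  + 49.180.0.0/16 (H0) depth=16
  + 212.0.0.0/8 (H3) depth=8
  + 49.180.171.125/32 (H1) depth=32
  + 0.0.0.0/0 (H2) depth=0
  del 49.180.171.125/32 (clear depth 32)
  + 49.128.0.0/10 (H1) depth=10
  + 4.122.64.0/18 (H0) depth=18
  + 49.180.171.112/28 (H3) depth=28
  del 212.0.0.0/8 (clear depth 8)
  + 48.97.116.97/32 (H0) depth=32
  + 49.180.171.0/25 (H1) depth=25
  del 49.180.171.0/25 (clear depth 25)
  + 48.0.0.0/8 (H0) depth=8
  del 4.122.64.0/18 (clear depth 18)
  del 49.180.171.112/28 (clear depth 28)
  + 48.0.0.0/8 (H1) depth=8
  + 212.128.0.0/9 (H0) depth=9
  ? 222.29.2.99  path d0:H2→d1:-→d2:-→d3:-→d4:-  best=H2
  ? 48.97.116.97  path d0:H2→d1:-→d2:-→d3:-→d4:-→d5:-→d6:-→d7:-→d8:H1→d9:-→d10:-→d11:-→d12:-→d13:-→d14:-→d15:-→d16:-→d17:-→d18:-→d19:-→d20:-→d21:-→d22:-→d23:-→d24:-→d25:-→d26:-→d27:-→d28:-→d29:-→d30:-→d31:-→d32:H0  best=H0
  + 212.132.0.0/16 (H2) depth=16
  ? 48.97.116.97  path d0:H2→d1:-→d2:-→d3:-→d4:-→d5:-→d6:-→d7:-→d8:H1→d9:-→d10:-→d11:-→d12:-→d13:-→d14:-→d15:-→d16:-→d17:-→d18:-→d19:-→d20:-→d21:-→d22:-→d23:-→d24:-→d25:-→d26:-→d27:-→d28:-→d29:-→d30:-→d31:-→d32:H0  best=H0
  ? 49.128.0.0  path d0:H2→d1:-→d2:-→d3:-→d4:-→d5:-→d6:-→d7:-→d8:-→d9:-→d10:H1  best=H1
  + 48.97.116.97/32 (H3) depth=32
  + 4.122.115.246/31 (H3) depth=31
  ? 212.132.1.85  path d0:H2→d1:-→d2:-→d3:-→d4:-→d5:-→d6:-→d7:-→d8:-→d9:H0→d10:-→d11:-→d12:-→d13:-→d14:-→d15:-→d16:H2  best=H2
  ? 212.135.159.133  path d0:H2→d1:-→d2:-→d3:-→d4:-→d5:-→d6:-→d7:-→d8:-→d9:H0→d10:-→d11:-→d12:-→d13:-→d14:-  best=H0
  + 4.0.0.0/8 (H0) depth=8
  + 49.180.0.0/14 (H2) depth=14
  + 4.122.115.0/24 (H2) depth=24
  ? 4.122.115.246  path d0:H2→d1:-→d2:-→d3:-→d4:-→d5:-→d6:-→d7:-→d8:H0→d9:-→d10:-→d11:-→d12:-→d13:-→d14:-→d15:-→d16:-→d17:-→d18:-→d19:-→d20:-→d21:-→d22:-→d23:-→d24:H2→d25:-→d26:-→d27:-→d28:-→d29:-→d30:-→d31:H3  best=H3
  ? 41.80.57.242  path d0:H2→d1:-→d2:-→d3:-  best=H2
  ? 193.107.104.148  path d0:H2→d1:-→d2:-→d3:-  best=H2
  ? 40.124.220.3  path d0:H2→d1:-→d2:-→d3:-  best=H2

== LOOKUPS ==
["H2","H0","H0","H1","H2","H0","H3","H2","H2","H2"]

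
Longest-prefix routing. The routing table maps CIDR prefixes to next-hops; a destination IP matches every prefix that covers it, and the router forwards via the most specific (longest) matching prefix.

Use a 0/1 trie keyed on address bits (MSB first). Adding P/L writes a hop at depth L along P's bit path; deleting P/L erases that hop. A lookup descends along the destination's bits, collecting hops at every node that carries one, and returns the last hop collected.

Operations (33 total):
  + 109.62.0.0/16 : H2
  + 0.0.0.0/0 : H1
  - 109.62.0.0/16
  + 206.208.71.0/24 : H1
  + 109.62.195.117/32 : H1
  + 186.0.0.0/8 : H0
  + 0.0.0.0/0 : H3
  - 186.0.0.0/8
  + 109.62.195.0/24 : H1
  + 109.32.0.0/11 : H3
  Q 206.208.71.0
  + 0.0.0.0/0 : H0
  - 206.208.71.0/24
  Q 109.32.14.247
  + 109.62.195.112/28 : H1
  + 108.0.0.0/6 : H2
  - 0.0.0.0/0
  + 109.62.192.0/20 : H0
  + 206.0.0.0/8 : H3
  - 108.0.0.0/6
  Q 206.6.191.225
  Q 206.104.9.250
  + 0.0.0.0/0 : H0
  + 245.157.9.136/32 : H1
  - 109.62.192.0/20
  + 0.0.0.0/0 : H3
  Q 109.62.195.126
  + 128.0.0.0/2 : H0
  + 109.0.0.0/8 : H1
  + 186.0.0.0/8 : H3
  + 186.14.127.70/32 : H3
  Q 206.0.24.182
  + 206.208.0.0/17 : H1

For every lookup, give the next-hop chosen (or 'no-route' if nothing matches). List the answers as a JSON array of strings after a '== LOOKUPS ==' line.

Apply in order:
  add 109.62.0.0/16 -> H2 at depth 16
  add 0.0.0.0/0 -> H1 at depth 0
  - 109.62.0.0/16 clear@16
  add 206.208.71.0/24 -> H1 at depth 24
  add 109.62.195.117/32 -> H1 at depth 32
  add 186.0.0.0/8 -> H0 at depth 8
  add 0.0.0.0/0 -> H3 at depth 0
  - 186.0.0.0/8 clear@8
  add 109.62.195.0/24 -> H1 at depth 24
  add 109.32.0.0/11 -> H3 at depth 11
  ? 206.208.71.0  path d0:H3→d1:-→d2:-→d3:-→d4:-→d5:-→d6:-→d7:-→d8:-→d9:-→d10:-→d11:-→d12:-→d13:-→d14:-→d15:-→d16:-→d17:-→d18:-→d19:-→d20:-→d21:-→d22:-→d23:-→d24:H1  best=H1
  add 0.0.0.0/0 -> H0 at depth 0
  - 206.208.71.0/24 clear@24
  ? 109.32.14.247  path d0:H0→d1:-→d2:-→d3:-→d4:-→d5:-→d6:-→d7:-→d8:-→d9:-→d10:-→d11:H3  best=H3
  add 109.62.195.112/28 -> H1 at depth 28
  add 108.0.0.0/6 -> H2 at depth 6
  - 0.0.0.0/0 clear@0
  add 109.62.192.0/20 -> H0 at depth 20
  add 206.0.0.0/8 -> H3 at depth 8
  - 108.0.0.0/6 clear@6
  ? 206.6.191.225  path d0:-→d1:-→d2:-→d3:-→d4:-→d5:-→d6:-→d7:-→d8:H3  best=H3
  ? 206.104.9.250  path d0:-→d1:-→d2:-→d3:-→d4:-→d5:-→d6:-→d7:-→d8:H3  best=H3
  add 0.0.0.0/0 -> H0 at depth 0
  add 245.157.9.136/32 -> H1 at depth 32
  - 109.62.192.0/20 clear@20
  add 0.0.0.0/0 -> H3 at depth 0
  ? 109.62.195.126  path d0:H3→d1:-→d2:-→d3:-→d4:-→d5:-→d6:-→d7:-→d8:-→d9:-→d10:-→d11:H3→d12:-→d13:-→d14:-→d15:-→d16:-→d17:-→d18:-→d19:-→d20:-→d21:-→d22:-→d23:-→d24:H1→d25:-→d26:-→d27:-→d28:H1  best=H1
  add 128.0.0.0/2 -> H0 at depth 2
  add 109.0.0.0/8 -> H1 at depth 8
  add 186.0.0.0/8 -> H3 at depth 8
  add 186.14.127.70/32 -> H3 at depth 32
  ? 206.0.24.182  path d0:H3→d1:-→d2:-→d3:-→d4:-→d5:-→d6:-→d7:-→d8:H3  best=H3
  add 206.208.0.0/17 -> H1 at depth 17

== LOOKUPS ==
["H1","H3","H3","H3","H1","H3"]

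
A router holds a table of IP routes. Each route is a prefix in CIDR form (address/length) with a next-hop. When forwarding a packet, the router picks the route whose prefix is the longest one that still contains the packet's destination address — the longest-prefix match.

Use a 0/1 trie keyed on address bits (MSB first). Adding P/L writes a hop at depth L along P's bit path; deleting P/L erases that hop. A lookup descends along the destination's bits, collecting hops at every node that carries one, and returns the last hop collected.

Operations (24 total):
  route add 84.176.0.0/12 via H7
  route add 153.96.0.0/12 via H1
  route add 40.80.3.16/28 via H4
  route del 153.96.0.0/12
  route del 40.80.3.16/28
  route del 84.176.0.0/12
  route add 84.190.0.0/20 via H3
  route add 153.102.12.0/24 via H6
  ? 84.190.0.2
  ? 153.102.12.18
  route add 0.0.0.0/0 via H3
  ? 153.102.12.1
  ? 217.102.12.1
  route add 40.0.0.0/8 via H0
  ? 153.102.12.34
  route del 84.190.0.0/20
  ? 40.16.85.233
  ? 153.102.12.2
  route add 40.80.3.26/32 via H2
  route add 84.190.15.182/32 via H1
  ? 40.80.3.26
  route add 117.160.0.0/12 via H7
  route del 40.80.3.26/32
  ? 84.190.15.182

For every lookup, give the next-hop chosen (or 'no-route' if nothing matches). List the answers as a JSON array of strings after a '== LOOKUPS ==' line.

Trace:
  + 84.176.0.0/12 (H7) depth=12
  + 153.96.0.0/12 (H1) depth=12
  + 40.80.3.16/28 (H4) depth=28
  del 153.96.0.0/12 (clear depth 12)
  del 40.80.3.16/28 (clear depth 28)
  del 84.176.0.0/12 (clear depth 12)
  + 84.190.0.0/20 (H3) depth=20
  + 153.102.12.0/24 (H6) depth=24
  ? 84.190.0.2  path d0:-→d1:-→d2:-→d3:-→d4:-→d5:-→d6:-→d7:-→d8:-→d9:-→d10:-→d11:-→d12:-→d13:-→d14:-→d15:-→d16:-→d17:-→d18:-→d19:-→d20:H3  best=H3
  ? 153.102.12.18  path d0:-→d1:-→d2:-→d3:-→d4:-→d5:-→d6:-→d7:-→d8:-→d9:-→d10:-→d11:-→d12:-→d13:-→d14:-→d15:-→d16:-→d17:-→d18:-→d19:-→d20:-→d21:-→d22:-→d23:-→d24:H6  best=H6
  + 0.0.0.0/0 (H3) depth=0
  ? 153.102.12.1  path d0:H3→d1:-→d2:-→d3:-→d4:-→d5:-→d6:-→d7:-→d8:-→d9:-→d10:-→d11:-→d12:-→d13:-→d14:-→d15:-→d16:-→d17:-→d18:-→d19:-→d20:-→d21:-→d22:-→d23:-→d24:H6  best=H6
  ? 217.102.12.1  path d0:H3→d1:-  best=H3
  + 40.0.0.0/8 (H0) depth=8
  ? 153.102.12.34  path d0:H3→d1:-→d2:-→d3:-→d4:-→d5:-→d6:-→d7:-→d8:-→d9:-→d10:-→d11:-→d12:-→d13:-→d14:-→d15:-→d16:-→d17:-→d18:-→d19:-→d20:-→d21:-→d22:-→d23:-→d24:H6  best=H6
  del 84.190.0.0/20 (clear depth 20)
  ? 40.16.85.233  path d0:H3→d1:-→d2:-→d3:-→d4:-→d5:-→d6:-→d7:-→d8:H0→d9:-  best=H0
  ? 153.102.12.2  path d0:H3→d1:-→d2:-→d3:-→d4:-→d5:-→d6:-→d7:-→d8:-→d9:-→d10:-→d11:-→d12:-→d13:-→d14:-→d15:-→d16:-→d17:-→d18:-→d19:-→d20:-→d21:-→d22:-→d23:-→d24:H6  best=H6
  + 40.80.3.26/32 (H2) depth=32
  + 84.190.15.182/32 (H1) depth=32
  ? 40.80.3.26  path d0:H3→d1:-→d2:-→d3:-→d4:-→d5:-→d6:-→d7:-→d8:H0→d9:-→d10:-→d11:-→d12:-→d13:-→d14:-→d15:-→d16:-→d17:-→d18:-→d19:-→d20:-→d21:-→d22:-→d23:-→d24:-→d25:-→d26:-→d27:-→d28:-→d29:-→d30:-→d31:-→d32:H2  best=H2
  + 117.160.0.0/12 (H7) depth=12
  del 40.80.3.26/32 (clear depth 32)
  ? 84.190.15.182  path d0:H3→d1:-→d2:-→d3:-→d4:-→d5:-→d6:-→d7:-→d8:-→d9:-→d10:-→d11:-→d12:-→d13:-→d14:-→d15:-→d16:-→d17:-→d18:-→d19:-→d20:-→d21:-→d22:-→d23:-→d24:-→d25:-→d26:-→d27:-→d28:-→d29:-→d30:-→d31:-→d32:H1  best=H1

== LOOKUPS ==
["H3","H6","H6","H3","H6","H0","H6","H2","H1"]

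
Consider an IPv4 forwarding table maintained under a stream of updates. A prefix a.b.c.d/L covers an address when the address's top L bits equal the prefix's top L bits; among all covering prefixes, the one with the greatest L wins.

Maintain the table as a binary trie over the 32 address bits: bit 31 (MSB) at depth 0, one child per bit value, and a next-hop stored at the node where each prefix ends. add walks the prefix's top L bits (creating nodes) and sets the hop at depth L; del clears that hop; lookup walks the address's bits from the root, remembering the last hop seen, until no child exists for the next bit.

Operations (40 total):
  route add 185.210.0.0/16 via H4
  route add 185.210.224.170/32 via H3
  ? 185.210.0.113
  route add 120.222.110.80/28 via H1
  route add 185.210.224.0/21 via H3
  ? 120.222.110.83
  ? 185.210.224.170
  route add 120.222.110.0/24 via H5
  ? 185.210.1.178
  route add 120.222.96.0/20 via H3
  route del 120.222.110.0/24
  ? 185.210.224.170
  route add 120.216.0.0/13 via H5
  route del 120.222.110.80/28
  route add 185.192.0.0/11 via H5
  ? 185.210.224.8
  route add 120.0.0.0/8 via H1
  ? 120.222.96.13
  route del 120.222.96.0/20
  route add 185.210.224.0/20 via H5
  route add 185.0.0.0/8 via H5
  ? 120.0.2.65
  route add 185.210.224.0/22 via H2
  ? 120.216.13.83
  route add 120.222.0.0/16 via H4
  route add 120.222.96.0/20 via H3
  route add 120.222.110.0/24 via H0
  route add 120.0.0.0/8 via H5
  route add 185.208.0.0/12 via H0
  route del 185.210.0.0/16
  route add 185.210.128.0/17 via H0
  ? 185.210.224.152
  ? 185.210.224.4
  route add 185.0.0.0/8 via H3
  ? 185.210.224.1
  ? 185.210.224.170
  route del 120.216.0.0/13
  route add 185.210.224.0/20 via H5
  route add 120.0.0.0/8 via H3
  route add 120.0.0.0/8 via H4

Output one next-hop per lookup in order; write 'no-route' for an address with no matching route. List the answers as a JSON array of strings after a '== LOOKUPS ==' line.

Trace:
  add 185.210.0.0/16 -> H4 at depth 16
  add 185.210.224.170/32 -> H3 at depth 32
  lookup 185.210.0.113: bits 1011100111010010 walk d0:-→d1:-→d2:-→d3:-→d4:-→d5:-→d6:-→d7:-→d8:-→d9:-→d10:-→d11:-→d12:-→d13:-→d14:-→d15:-→d16:H4 -> H4
  add 120.222.110.80/28 -> H1 at depth 28
  add 185.210.224.0/21 -> H3 at depth 21
  lookup 120.222.110.83: bits 0111100011011110011011100101 walk d0:-→d1:-→d2:-→d3:-→d4:-→d5:-→d6:-→d7:-→d8:-→d9:-→d10:-→d11:-→d12:-→d13:-→d14:-→d15:-→d16:-→d17:-→d18:-→d19:-→d20:-→d21:-→d22:-→d23:-→d24:-→d25:-→d26:-→d27:-→d28:H1 -> H1
  lookup 185.210.224.170: bits 10111001110100101110000010101010 walk d0:-→d1:-→d2:-→d3:-→d4:-→d5:-→d6:-→d7:-→d8:-→d9:-→d10:-→d11:-→d12:-→d13:-→d14:-→d15:-→d16:H4→d17:-→d18:-→d19:-→d20:-→d21:H3→d22:-→d23:-→d24:-→d25:-→d26:-→d27:-→d28:-→d29:-→d30:-→d31:-→d32:H3 -> H3
  add 120.222.110.0/24 -> H5 at depth 24
  lookup 185.210.1.178: bits 1011100111010010 walk d0:-→d1:-→d2:-→d3:-→d4:-→d5:-→d6:-→d7:-→d8:-→d9:-→d10:-→d11:-→d12:-→d13:-→d14:-→d15:-→d16:H4 -> H4
  add 120.222.96.0/20 -> H3 at depth 20
  - 120.222.110.0/24 clear@24
  lookup 185.210.224.170: bits 10111001110100101110000010101010 walk d0:-→d1:-→d2:-→d3:-→d4:-→d5:-→d6:-→d7:-→d8:-→d9:-→d10:-→d11:-→d12:-→d13:-→d14:-→d15:-→d16:H4→d17:-→d18:-→d19:-→d20:-→d21:H3→d22:-→d23:-→d24:-→d25:-→d26:-→d27:-→d28:-→d29:-→d30:-→d31:-→d32:H3 -> H3
  add 120.216.0.0/13 -> H5 at depth 13
  - 120.222.110.80/28 clear@28
  add 185.192.0.0/11 -> H5 at depth 11
  lookup 185.210.224.8: bits 101110011101001011100000 walk d0:-→d1:-→d2:-→d3:-→d4:-→d5:-→d6:-→d7:-→d8:-→d9:-→d10:-→d11:H5→d12:-→d13:-→d14:-→d15:-→d16:H4→d17:-→d18:-→d19:-→d20:-→d21:H3→d22:-→d23:-→d24:- -> H3
  add 120.0.0.0/8 -> H1 at depth 8
  lookup 120.222.96.13: bits 01111000110111100110 walk d0:-→d1:-→d2:-→d3:-→d4:-→d5:-→d6:-→d7:-→d8:H1→d9:-→d10:-→d11:-→d12:-→d13:H5→d14:-→d15:-→d16:-→d17:-→d18:-→d19:-→d20:H3 -> H3
  - 120.222.96.0/20 clear@20
  add 185.210.224.0/20 -> H5 at depth 20
  add 185.0.0.0/8 -> H5 at depth 8
  lookup 120.0.2.65: bits 01111000 walk d0:-→d1:-→d2:-→d3:-→d4:-→d5:-→d6:-→d7:-→d8:H1 -> H1
  add 185.210.224.0/22 -> H2 at depth 22
  lookup 120.216.13.83: bits 0111100011011 walk d0:-→d1:-→d2:-→d3:-→d4:-→d5:-→d6:-→d7:-→d8:H1→d9:-→d10:-→d11:-→d12:-→d13:H5 -> H5
  add 120.222.0.0/16 -> H4 at depth 16
  add 120.222.96.0/20 -> H3 at depth 20
  add 120.222.110.0/24 -> H0 at depth 24
  add 120.0.0.0/8 -> H5 at depth 8
  add 185.208.0.0/12 -> H0 at depth 12
  - 185.210.0.0/16 clear@16
  add 185.210.128.0/17 -> H0 at depth 17
  lookup 185.210.224.152: bits 10111001110100101110000010 walk d0:-→d1:-→d2:-→d3:-→d4:-→d5:-→d6:-→d7:-→d8:H5→d9:-→d10:-→d11:H5→d12:H0→d13:-→d14:-→d15:-→d16:-→d17:H0→d18:-→d19:-→d20:H5→d21:H3→d22:H2→d23:-→d24:-→d25:-→d26:- -> H2
  lookup 185.210.224.4: bits 101110011101001011100000 walk d0:-→d1:-→d2:-→d3:-→d4:-→d5:-→d6:-→d7:-→d8:H5→d9:-→d10:-→d11:H5→d12:H0→d13:-→d14:-→d15:-→d16:-→d17:H0→d18:-→d19:-→d20:H5→d21:H3→d22:H2→d23:-→d24:- -> H2
  add 185.0.0.0/8 -> H3 at depth 8
  lookup 185.210.224.1: bits 101110011101001011100000 walk d0:-→d1:-→d2:-→d3:-→d4:-→d5:-→d6:-→d7:-→d8:H3→d9:-→d10:-→d11:H5→d12:H0→d13:-→d14:-→d15:-→d16:-→d17:H0→d18:-→d19:-→d20:H5→d21:H3→d22:H2→d23:-→d24:- -> H2
  lookup 185.210.224.170: bits 10111001110100101110000010101010 walk d0:-→d1:-→d2:-→d3:-→d4:-→d5:-→d6:-→d7:-→d8:H3→d9:-→d10:-→d11:H5→d12:H0→d13:-→d14:-→d15:-→d16:-→d17:H0→d18:-→d19:-→d20:H5→d21:H3→d22:H2→d23:-→d24:-→d25:-→d26:-→d27:-→d28:-→d29:-→d30:-→d31:-→d32:H3 -> H3
  - 120.216.0.0/13 clear@13
  add 185.210.224.0/20 -> H5 at depth 20
  add 120.0.0.0/8 -> H3 at depth 8
  add 120.0.0.0/8 -> H4 at depth 8

== LOOKUPS ==
["H4","H1","H3","H4","H3","H3","H3","H1","H5","H2","H2","H2","H3"]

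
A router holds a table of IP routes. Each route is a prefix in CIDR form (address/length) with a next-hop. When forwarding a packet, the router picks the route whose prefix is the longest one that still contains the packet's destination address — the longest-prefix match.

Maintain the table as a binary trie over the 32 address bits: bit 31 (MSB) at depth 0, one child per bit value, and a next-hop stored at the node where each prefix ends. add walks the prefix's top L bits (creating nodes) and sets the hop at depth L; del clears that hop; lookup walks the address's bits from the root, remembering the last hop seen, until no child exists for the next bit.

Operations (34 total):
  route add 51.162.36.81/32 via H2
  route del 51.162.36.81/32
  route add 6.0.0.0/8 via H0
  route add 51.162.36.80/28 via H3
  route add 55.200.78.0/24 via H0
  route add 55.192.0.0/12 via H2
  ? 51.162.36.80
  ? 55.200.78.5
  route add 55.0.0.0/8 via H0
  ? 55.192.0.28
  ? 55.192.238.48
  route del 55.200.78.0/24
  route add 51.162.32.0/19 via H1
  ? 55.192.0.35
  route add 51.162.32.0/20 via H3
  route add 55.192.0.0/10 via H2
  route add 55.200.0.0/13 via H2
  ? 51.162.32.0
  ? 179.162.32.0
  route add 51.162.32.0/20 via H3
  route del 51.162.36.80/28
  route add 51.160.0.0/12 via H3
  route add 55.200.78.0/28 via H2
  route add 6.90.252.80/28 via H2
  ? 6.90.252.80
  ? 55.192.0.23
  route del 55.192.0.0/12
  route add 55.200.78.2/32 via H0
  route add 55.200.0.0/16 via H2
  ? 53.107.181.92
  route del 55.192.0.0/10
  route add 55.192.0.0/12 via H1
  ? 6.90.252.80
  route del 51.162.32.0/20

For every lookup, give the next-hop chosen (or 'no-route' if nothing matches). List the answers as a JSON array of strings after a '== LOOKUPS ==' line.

Trace:
  + 51.162.36.81/32 (H2) depth=32
  - 51.162.36.81/32 clear@32
  + 6.0.0.0/8 (H0) depth=8
  + 51.162.36.80/28 (H3) depth=28
  + 55.200.78.0/24 (H0) depth=24
  + 55.192.0.0/12 (H2) depth=12
  ? 51.162.36.80  path d0:-→d1:-→d2:-→d3:-→d4:-→d5:-→d6:-→d7:-→d8:-→d9:-→d10:-→d11:-→d12:-→d13:-→d14:-→d15:-→d16:-→d17:-→d18:-→d19:-→d20:-→d21:-→d22:-→d23:-→d24:-→d25:-→d26:-→d27:-→d28:H3→d29:-→d30:-→d31:-  best=H3
  ? 55.200.78.5  path d0:-→d1:-→d2:-→d3:-→d4:-→d5:-→d6:-→d7:-→d8:-→d9:-→d10:-→d11:-→d12:H2→d13:-→d14:-→d15:-→d16:-→d17:-→d18:-→d19:-→d20:-→d21:-→d22:-→d23:-→d24:H0  best=H0
  + 55.0.0.0/8 (H0) depth=8
  ? 55.192.0.28  path d0:-→d1:-→d2:-→d3:-→d4:-→d5:-→d6:-→d7:-→d8:H0→d9:-→d10:-→d11:-→d12:H2  best=H2
  ? 55.192.238.48  path d0:-→d1:-→d2:-→d3:-→d4:-→d5:-→d6:-→d7:-→d8:H0→d9:-→d10:-→d11:-→d12:H2  best=H2
  - 55.200.78.0/24 clear@24
  + 51.162.32.0/19 (H1) depth=19
  ? 55.192.0.35  path d0:-→d1:-→d2:-→d3:-→d4:-→d5:-→d6:-→d7:-→d8:H0→d9:-→d10:-→d11:-→d12:H2  best=H2
  + 51.162.32.0/20 (H3) depth=20
  + 55.192.0.0/10 (H2) depth=10
  + 55.200.0.0/13 (H2) depth=13
  ? 51.162.32.0  path d0:-→d1:-→d2:-→d3:-→d4:-→d5:-→d6:-→d7:-→d8:-→d9:-→d10:-→d11:-→d12:-→d13:-→d14:-→d15:-→d16:-→d17:-→d18:-→d19:H1→d20:H3→d21:-  best=H3
  ? 179.162.32.0  path d0:-  best=no-route
  + 51.162.32.0/20 (H3) depth=20
  - 51.162.36.80/28 clear@28
  + 51.160.0.0/12 (H3) depth=12
  + 55.200.78.0/28 (H2) depth=28
  + 6.90.252.80/28 (H2) depth=28
  ? 6.90.252.80  path d0:-→d1:-→d2:-→d3:-→d4:-→d5:-→d6:-→d7:-→d8:H0→d9:-→d10:-→d11:-→d12:-→d13:-→d14:-→d15:-→d16:-→d17:-→d18:-→d19:-→d20:-→d21:-→d22:-→d23:-→d24:-→d25:-→d26:-→d27:-→d28:H2  best=H2
  ? 55.192.0.23  path d0:-→d1:-→d2:-→d3:-→d4:-→d5:-→d6:-→d7:-→d8:H0→d9:-→d10:H2→d11:-→d12:H2  best=H2
  - 55.192.0.0/12 clear@12
  + 55.200.78.2/32 (H0) depth=32
  + 55.200.0.0/16 (H2) depth=16
  ? 53.107.181.92  path d0:-→d1:-→d2:-→d3:-→d4:-→d5:-→d6:-  best=no-route
  - 55.192.0.0/10 clear@10
  + 55.192.0.0/12 (H1) depth=12
  ? 6.90.252.80  path d0:-→d1:-→d2:-→d3:-→d4:-→d5:-→d6:-→d7:-→d8:H0→d9:-→d10:-→d11:-→d12:-→d13:-→d14:-→d15:-→d16:-→d17:-→d18:-→d19:-→d20:-→d21:-→d22:-→d23:-→d24:-→d25:-→d26:-→d27:-→d28:H2  best=H2
  - 51.162.32.0/20 clear@20

== LOOKUPS ==
["H3","H0","H2","H2","H2","H3","no-route","H2","H2","no-route","H2"]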